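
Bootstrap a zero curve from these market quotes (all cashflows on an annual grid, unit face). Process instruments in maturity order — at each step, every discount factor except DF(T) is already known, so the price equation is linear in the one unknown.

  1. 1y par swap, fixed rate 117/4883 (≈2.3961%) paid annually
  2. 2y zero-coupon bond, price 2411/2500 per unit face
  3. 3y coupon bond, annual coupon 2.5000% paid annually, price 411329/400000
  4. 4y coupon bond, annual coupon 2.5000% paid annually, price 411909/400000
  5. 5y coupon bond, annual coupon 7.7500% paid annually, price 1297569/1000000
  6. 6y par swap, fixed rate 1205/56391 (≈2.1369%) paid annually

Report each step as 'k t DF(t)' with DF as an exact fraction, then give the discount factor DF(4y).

step 1 [1y] swap r/1=117/4883: DF=(1 − 117/4883·(0))/(1+117/4883) = 4883/5000 ≈ 0.976600
step 2 [2y] zero: DF = P = 2411/2500 ≈ 0.964400
step 3 [3y] bond c/1=1/40: DF=(411329/400000 − 1/40·(0.976600+0.964400))/(1+1/40) = 9559/10000 ≈ 0.955900
step 4 [4y] bond c/1=1/40: DF=(411909/400000 − 1/40·(0.976600+0.964400+0.955900))/(1+1/40) = 467/500 ≈ 0.934000
step 5 [5y] bond c/1=31/400: DF=(1297569/1000000 − 31/400·(0.976600+0.964400+0.955900+0.934000))/(1+31/400) = 9287/10000 ≈ 0.928700
step 6 [6y] swap r/1=1205/56391: DF=(1 − 1205/56391·(0.976600+0.964400+0.955900+0.934000+0.928700))/(1+1205/56391) = 1759/2000 ≈ 0.879500

1 1 4883/5000
2 2 2411/2500
3 3 9559/10000
4 4 467/500
5 5 9287/10000
6 6 1759/2000
DF(4y) = 467/500 ≈ 0.934000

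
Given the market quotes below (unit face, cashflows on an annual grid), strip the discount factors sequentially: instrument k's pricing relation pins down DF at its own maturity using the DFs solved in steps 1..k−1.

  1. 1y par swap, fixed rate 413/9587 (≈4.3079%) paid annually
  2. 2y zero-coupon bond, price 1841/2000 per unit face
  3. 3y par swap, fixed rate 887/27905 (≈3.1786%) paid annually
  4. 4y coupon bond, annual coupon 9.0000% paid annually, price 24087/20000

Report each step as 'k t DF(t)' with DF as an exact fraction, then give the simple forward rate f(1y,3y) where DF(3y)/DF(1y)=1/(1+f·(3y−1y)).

1 1 9587/10000
2 2 1841/2000
3 3 9113/10000
4 4 1749/2000
f(1y,3y) = ((9587/10000)/(9113/10000) − 1)/(2) = 237/9113 ≈ 2.6007%

step 1 [1y] swap r/1=413/9587: DF=(1 − 413/9587·(0))/(1+413/9587) = 9587/10000 ≈ 0.958700
step 2 [2y] zero: DF = P = 1841/2000 ≈ 0.920500
step 3 [3y] swap r/1=887/27905: DF=(1 − 887/27905·(0.958700+0.920500))/(1+887/27905) = 9113/10000 ≈ 0.911300
step 4 [4y] bond c/1=9/100: DF=(24087/20000 − 9/100·(0.958700+0.920500+0.911300))/(1+9/100) = 1749/2000 ≈ 0.874500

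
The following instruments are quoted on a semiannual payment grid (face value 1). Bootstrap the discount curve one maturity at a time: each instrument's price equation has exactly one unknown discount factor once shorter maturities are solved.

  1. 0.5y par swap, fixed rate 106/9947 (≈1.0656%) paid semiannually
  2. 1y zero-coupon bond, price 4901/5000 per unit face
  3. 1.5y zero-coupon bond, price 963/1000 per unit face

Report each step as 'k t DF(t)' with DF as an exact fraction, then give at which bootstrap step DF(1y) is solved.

step 1 [0.5y] swap r/2=53/9947: DF=(1 − 53/9947·(0))/(1+53/9947) = 9947/10000 ≈ 0.994700
step 2 [1y] zero: DF = P = 4901/5000 ≈ 0.980200
step 3 [1.5y] zero: DF = P = 963/1000 ≈ 0.963000

1 1/2 9947/10000
2 1 4901/5000
3 3/2 963/1000
DF(1y) is solved at step 2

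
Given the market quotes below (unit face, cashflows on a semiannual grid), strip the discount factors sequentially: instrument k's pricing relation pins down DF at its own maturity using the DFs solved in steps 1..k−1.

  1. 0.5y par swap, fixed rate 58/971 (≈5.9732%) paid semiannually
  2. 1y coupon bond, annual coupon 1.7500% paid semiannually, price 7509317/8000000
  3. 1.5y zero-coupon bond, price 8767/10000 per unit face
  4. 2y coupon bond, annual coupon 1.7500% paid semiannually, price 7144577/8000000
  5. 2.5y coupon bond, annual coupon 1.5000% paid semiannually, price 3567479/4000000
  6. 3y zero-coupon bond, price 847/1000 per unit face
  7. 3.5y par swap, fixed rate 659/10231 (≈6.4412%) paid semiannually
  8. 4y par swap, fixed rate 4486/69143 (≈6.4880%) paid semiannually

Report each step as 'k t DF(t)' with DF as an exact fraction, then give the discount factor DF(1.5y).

step 1 [0.5y] swap r/2=29/971: DF=(1 − 29/971·(0))/(1+29/971) = 971/1000 ≈ 0.971000
step 2 [1y] bond c/2=7/800: DF=(7509317/8000000 − 7/800·(0.971000))/(1+7/800) = 9221/10000 ≈ 0.922100
step 3 [1.5y] zero: DF = P = 8767/10000 ≈ 0.876700
step 4 [2y] bond c/2=7/800: DF=(7144577/8000000 − 7/800·(0.971000+0.922100+0.876700))/(1+7/800) = 8613/10000 ≈ 0.861300
step 5 [2.5y] bond c/2=3/400: DF=(3567479/4000000 − 3/400·(0.971000+0.922100+0.876700+0.861300))/(1+3/400) = 4291/5000 ≈ 0.858200
step 6 [3y] zero: DF = P = 847/1000 ≈ 0.847000
step 7 [3.5y] swap r/2=659/20462: DF=(1 − 659/20462·(0.971000+0.922100+0.876700+0.861300+0.858200+0.847000))/(1+659/20462) = 8023/10000 ≈ 0.802300
step 8 [4y] swap r/2=2243/69143: DF=(1 − 2243/69143·(0.971000+0.922100+0.876700+0.861300+0.858200+0.847000+0.802300))/(1+2243/69143) = 7757/10000 ≈ 0.775700

1 1/2 971/1000
2 1 9221/10000
3 3/2 8767/10000
4 2 8613/10000
5 5/2 4291/5000
6 3 847/1000
7 7/2 8023/10000
8 4 7757/10000
DF(1.5y) = 8767/10000 ≈ 0.876700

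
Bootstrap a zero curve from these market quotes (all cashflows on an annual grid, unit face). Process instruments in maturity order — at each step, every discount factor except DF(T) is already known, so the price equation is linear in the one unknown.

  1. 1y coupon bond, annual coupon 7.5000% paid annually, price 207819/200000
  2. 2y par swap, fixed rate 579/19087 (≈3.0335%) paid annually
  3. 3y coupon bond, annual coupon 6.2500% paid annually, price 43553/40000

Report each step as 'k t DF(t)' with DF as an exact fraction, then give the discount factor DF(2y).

1 1 4833/5000
2 2 9421/10000
3 3 73/80
DF(2y) = 9421/10000 ≈ 0.942100

step 1 [1y] bond c/1=3/40: DF=(207819/200000 − 3/40·(0))/(1+3/40) = 4833/5000 ≈ 0.966600
step 2 [2y] swap r/1=579/19087: DF=(1 − 579/19087·(0.966600))/(1+579/19087) = 9421/10000 ≈ 0.942100
step 3 [3y] bond c/1=1/16: DF=(43553/40000 − 1/16·(0.966600+0.942100))/(1+1/16) = 73/80 ≈ 0.912500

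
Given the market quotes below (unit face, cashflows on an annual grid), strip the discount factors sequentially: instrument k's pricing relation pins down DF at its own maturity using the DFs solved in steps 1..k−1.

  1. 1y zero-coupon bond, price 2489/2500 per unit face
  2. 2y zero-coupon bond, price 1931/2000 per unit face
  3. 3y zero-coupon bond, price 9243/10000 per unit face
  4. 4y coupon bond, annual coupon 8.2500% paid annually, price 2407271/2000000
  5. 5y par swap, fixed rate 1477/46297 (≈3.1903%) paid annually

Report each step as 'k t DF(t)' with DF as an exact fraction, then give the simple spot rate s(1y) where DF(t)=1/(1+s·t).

1 1 2489/2500
2 2 1931/2000
3 3 9243/10000
4 4 223/250
5 5 8523/10000
s(1y) = (1/(2489/2500) − 1)/(1) = 11/2489 ≈ 0.4419%

step 1 [1y] zero: DF = P = 2489/2500 ≈ 0.995600
step 2 [2y] zero: DF = P = 1931/2000 ≈ 0.965500
step 3 [3y] zero: DF = P = 9243/10000 ≈ 0.924300
step 4 [4y] bond c/1=33/400: DF=(2407271/2000000 − 33/400·(0.995600+0.965500+0.924300))/(1+33/400) = 223/250 ≈ 0.892000
step 5 [5y] swap r/1=1477/46297: DF=(1 − 1477/46297·(0.995600+0.965500+0.924300+0.892000))/(1+1477/46297) = 8523/10000 ≈ 0.852300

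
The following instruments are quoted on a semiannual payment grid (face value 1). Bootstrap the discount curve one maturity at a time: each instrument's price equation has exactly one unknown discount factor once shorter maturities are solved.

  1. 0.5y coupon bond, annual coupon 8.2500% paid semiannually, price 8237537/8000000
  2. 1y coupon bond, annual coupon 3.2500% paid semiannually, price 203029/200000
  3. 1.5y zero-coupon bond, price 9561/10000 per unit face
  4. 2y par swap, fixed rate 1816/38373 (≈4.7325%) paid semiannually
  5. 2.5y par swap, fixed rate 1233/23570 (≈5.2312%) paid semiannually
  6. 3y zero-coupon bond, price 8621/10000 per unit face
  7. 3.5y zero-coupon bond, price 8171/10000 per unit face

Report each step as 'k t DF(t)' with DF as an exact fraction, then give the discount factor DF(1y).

step 1 [0.5y] bond c/2=33/800: DF=(8237537/8000000 − 33/800·(0))/(1+33/800) = 9889/10000 ≈ 0.988900
step 2 [1y] bond c/2=13/800: DF=(203029/200000 − 13/800·(0.988900))/(1+13/800) = 9831/10000 ≈ 0.983100
step 3 [1.5y] zero: DF = P = 9561/10000 ≈ 0.956100
step 4 [2y] swap r/2=908/38373: DF=(1 − 908/38373·(0.988900+0.983100+0.956100))/(1+908/38373) = 2273/2500 ≈ 0.909200
step 5 [2.5y] swap r/2=1233/47140: DF=(1 − 1233/47140·(0.988900+0.983100+0.956100+0.909200))/(1+1233/47140) = 8767/10000 ≈ 0.876700
step 6 [3y] zero: DF = P = 8621/10000 ≈ 0.862100
step 7 [3.5y] zero: DF = P = 8171/10000 ≈ 0.817100

1 1/2 9889/10000
2 1 9831/10000
3 3/2 9561/10000
4 2 2273/2500
5 5/2 8767/10000
6 3 8621/10000
7 7/2 8171/10000
DF(1y) = 9831/10000 ≈ 0.983100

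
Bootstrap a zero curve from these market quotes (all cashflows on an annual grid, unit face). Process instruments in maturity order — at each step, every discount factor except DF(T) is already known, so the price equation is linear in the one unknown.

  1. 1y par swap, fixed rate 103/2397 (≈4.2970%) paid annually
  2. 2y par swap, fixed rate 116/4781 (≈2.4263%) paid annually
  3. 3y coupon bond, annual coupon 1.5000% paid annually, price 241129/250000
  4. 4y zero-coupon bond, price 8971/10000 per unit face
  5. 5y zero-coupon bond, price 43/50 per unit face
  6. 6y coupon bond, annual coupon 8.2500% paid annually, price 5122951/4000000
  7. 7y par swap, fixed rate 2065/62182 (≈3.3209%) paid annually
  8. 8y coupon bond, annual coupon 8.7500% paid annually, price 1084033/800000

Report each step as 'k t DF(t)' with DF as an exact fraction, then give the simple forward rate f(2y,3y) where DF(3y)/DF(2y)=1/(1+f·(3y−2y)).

step 1 [1y] swap r/1=103/2397: DF=(1 − 103/2397·(0))/(1+103/2397) = 2397/2500 ≈ 0.958800
step 2 [2y] swap r/1=116/4781: DF=(1 − 116/4781·(0.958800))/(1+116/4781) = 596/625 ≈ 0.953600
step 3 [3y] bond c/1=3/200: DF=(241129/250000 − 3/200·(0.958800+0.953600))/(1+3/200) = 461/500 ≈ 0.922000
step 4 [4y] zero: DF = P = 8971/10000 ≈ 0.897100
step 5 [5y] zero: DF = P = 43/50 ≈ 0.860000
step 6 [6y] bond c/1=33/400: DF=(5122951/4000000 − 33/400·(0.958800+0.953600+0.922000+0.897100+0.860000))/(1+33/400) = 2083/2500 ≈ 0.833200
step 7 [7y] swap r/1=2065/62182: DF=(1 − 2065/62182·(0.958800+0.953600+0.922000+0.897100+0.860000+0.833200))/(1+2065/62182) = 1587/2000 ≈ 0.793500
step 8 [8y] bond c/1=7/80: DF=(1084033/800000 − 7/80·(0.958800+0.953600+0.922000+0.897100+0.860000+0.833200+0.793500))/(1+7/80) = 7457/10000 ≈ 0.745700

1 1 2397/2500
2 2 596/625
3 3 461/500
4 4 8971/10000
5 5 43/50
6 6 2083/2500
7 7 1587/2000
8 8 7457/10000
f(2y,3y) = ((596/625)/(461/500) − 1)/(1) = 79/2305 ≈ 3.4273%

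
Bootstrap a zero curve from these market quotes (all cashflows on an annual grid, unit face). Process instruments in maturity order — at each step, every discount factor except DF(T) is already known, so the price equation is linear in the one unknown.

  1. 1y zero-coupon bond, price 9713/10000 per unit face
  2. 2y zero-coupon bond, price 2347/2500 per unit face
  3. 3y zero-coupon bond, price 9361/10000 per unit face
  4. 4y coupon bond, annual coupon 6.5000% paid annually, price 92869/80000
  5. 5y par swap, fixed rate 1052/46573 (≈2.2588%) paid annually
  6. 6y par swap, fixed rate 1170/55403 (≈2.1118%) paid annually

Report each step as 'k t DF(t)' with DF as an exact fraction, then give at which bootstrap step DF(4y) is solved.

1 1 9713/10000
2 2 2347/2500
3 3 9361/10000
4 4 9163/10000
5 5 2237/2500
6 6 883/1000
DF(4y) is solved at step 4

step 1 [1y] zero: DF = P = 9713/10000 ≈ 0.971300
step 2 [2y] zero: DF = P = 2347/2500 ≈ 0.938800
step 3 [3y] zero: DF = P = 9361/10000 ≈ 0.936100
step 4 [4y] bond c/1=13/200: DF=(92869/80000 − 13/200·(0.971300+0.938800+0.936100))/(1+13/200) = 9163/10000 ≈ 0.916300
step 5 [5y] swap r/1=1052/46573: DF=(1 − 1052/46573·(0.971300+0.938800+0.936100+0.916300))/(1+1052/46573) = 2237/2500 ≈ 0.894800
step 6 [6y] swap r/1=1170/55403: DF=(1 − 1170/55403·(0.971300+0.938800+0.936100+0.916300+0.894800))/(1+1170/55403) = 883/1000 ≈ 0.883000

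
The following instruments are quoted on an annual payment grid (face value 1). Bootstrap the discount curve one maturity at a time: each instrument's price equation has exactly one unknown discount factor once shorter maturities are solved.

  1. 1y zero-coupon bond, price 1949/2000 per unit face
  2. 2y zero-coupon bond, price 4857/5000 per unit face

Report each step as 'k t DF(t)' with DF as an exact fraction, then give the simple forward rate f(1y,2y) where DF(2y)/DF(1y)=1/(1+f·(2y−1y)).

step 1 [1y] zero: DF = P = 1949/2000 ≈ 0.974500
step 2 [2y] zero: DF = P = 4857/5000 ≈ 0.971400

1 1 1949/2000
2 2 4857/5000
f(1y,2y) = ((1949/2000)/(4857/5000) − 1)/(1) = 31/9714 ≈ 0.3191%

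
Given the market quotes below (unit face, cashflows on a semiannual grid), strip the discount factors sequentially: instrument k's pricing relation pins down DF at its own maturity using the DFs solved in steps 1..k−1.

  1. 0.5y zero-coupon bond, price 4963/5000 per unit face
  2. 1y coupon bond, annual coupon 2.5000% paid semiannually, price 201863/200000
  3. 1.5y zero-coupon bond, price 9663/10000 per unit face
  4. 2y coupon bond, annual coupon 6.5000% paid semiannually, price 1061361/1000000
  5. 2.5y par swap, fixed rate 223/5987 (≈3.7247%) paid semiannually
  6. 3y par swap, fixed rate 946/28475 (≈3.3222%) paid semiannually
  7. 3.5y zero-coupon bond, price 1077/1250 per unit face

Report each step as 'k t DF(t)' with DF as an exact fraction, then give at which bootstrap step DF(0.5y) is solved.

step 1 [0.5y] zero: DF = P = 4963/5000 ≈ 0.992600
step 2 [1y] bond c/2=1/80: DF=(201863/200000 − 1/80·(0.992600))/(1+1/80) = 4923/5000 ≈ 0.984600
step 3 [1.5y] zero: DF = P = 9663/10000 ≈ 0.966300
step 4 [2y] bond c/2=13/400: DF=(1061361/1000000 − 13/400·(0.992600+0.984600+0.966300))/(1+13/400) = 9353/10000 ≈ 0.935300
step 5 [2.5y] swap r/2=223/11974: DF=(1 − 223/11974·(0.992600+0.984600+0.966300+0.935300))/(1+223/11974) = 2277/2500 ≈ 0.910800
step 6 [3y] swap r/2=473/28475: DF=(1 − 473/28475·(0.992600+0.984600+0.966300+0.935300+0.910800))/(1+473/28475) = 4527/5000 ≈ 0.905400
step 7 [3.5y] zero: DF = P = 1077/1250 ≈ 0.861600

1 1/2 4963/5000
2 1 4923/5000
3 3/2 9663/10000
4 2 9353/10000
5 5/2 2277/2500
6 3 4527/5000
7 7/2 1077/1250
DF(0.5y) is solved at step 1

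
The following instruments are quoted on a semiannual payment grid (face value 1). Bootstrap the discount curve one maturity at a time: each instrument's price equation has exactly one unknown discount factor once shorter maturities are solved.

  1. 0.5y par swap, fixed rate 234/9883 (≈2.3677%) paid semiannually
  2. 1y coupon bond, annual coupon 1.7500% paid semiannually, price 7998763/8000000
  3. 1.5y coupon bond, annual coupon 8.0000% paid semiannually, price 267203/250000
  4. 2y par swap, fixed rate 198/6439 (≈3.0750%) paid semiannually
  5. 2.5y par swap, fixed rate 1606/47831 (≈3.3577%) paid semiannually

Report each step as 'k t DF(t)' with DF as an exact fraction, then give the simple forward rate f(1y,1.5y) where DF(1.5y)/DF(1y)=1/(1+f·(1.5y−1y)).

step 1 [0.5y] swap r/2=117/9883: DF=(1 − 117/9883·(0))/(1+117/9883) = 9883/10000 ≈ 0.988300
step 2 [1y] bond c/2=7/800: DF=(7998763/8000000 − 7/800·(0.988300))/(1+7/800) = 4913/5000 ≈ 0.982600
step 3 [1.5y] bond c/2=1/25: DF=(267203/250000 − 1/25·(0.988300+0.982600))/(1+1/25) = 9519/10000 ≈ 0.951900
step 4 [2y] swap r/2=99/6439: DF=(1 − 99/6439·(0.988300+0.982600+0.951900))/(1+99/6439) = 4703/5000 ≈ 0.940600
step 5 [2.5y] swap r/2=803/47831: DF=(1 − 803/47831·(0.988300+0.982600+0.951900+0.940600))/(1+803/47831) = 9197/10000 ≈ 0.919700

1 1/2 9883/10000
2 1 4913/5000
3 3/2 9519/10000
4 2 4703/5000
5 5/2 9197/10000
f(1y,1.5y) = ((4913/5000)/(9519/10000) − 1)/(1/2) = 614/9519 ≈ 6.4503%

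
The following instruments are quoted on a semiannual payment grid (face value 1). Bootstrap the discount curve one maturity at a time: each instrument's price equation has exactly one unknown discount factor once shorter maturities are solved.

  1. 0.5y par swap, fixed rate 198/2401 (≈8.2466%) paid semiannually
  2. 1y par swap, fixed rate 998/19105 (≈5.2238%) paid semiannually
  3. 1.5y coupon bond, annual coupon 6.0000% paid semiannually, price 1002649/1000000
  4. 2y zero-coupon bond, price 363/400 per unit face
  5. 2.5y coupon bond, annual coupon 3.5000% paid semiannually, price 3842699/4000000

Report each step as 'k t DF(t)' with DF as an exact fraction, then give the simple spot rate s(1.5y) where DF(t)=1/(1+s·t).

step 1 [0.5y] swap r/2=99/2401: DF=(1 − 99/2401·(0))/(1+99/2401) = 2401/2500 ≈ 0.960400
step 2 [1y] swap r/2=499/19105: DF=(1 − 499/19105·(0.960400))/(1+499/19105) = 9501/10000 ≈ 0.950100
step 3 [1.5y] bond c/2=3/100: DF=(1002649/1000000 − 3/100·(0.960400+0.950100))/(1+3/100) = 4589/5000 ≈ 0.917800
step 4 [2y] zero: DF = P = 363/400 ≈ 0.907500
step 5 [2.5y] bond c/2=7/400: DF=(3842699/4000000 − 7/400·(0.960400+0.950100+0.917800+0.907500))/(1+7/400) = 8799/10000 ≈ 0.879900

1 1/2 2401/2500
2 1 9501/10000
3 3/2 4589/5000
4 2 363/400
5 5/2 8799/10000
s(1.5y) = (1/(4589/5000) − 1)/(3/2) = 274/4589 ≈ 5.9708%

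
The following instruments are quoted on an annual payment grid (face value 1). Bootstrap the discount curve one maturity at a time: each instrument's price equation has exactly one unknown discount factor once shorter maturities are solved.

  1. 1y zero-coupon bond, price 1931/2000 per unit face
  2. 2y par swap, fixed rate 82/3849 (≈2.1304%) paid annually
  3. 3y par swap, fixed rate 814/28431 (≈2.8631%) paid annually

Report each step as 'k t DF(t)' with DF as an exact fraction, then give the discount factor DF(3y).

step 1 [1y] zero: DF = P = 1931/2000 ≈ 0.965500
step 2 [2y] swap r/1=82/3849: DF=(1 − 82/3849·(0.965500))/(1+82/3849) = 959/1000 ≈ 0.959000
step 3 [3y] swap r/1=814/28431: DF=(1 − 814/28431·(0.965500+0.959000))/(1+814/28431) = 4593/5000 ≈ 0.918600

1 1 1931/2000
2 2 959/1000
3 3 4593/5000
DF(3y) = 4593/5000 ≈ 0.918600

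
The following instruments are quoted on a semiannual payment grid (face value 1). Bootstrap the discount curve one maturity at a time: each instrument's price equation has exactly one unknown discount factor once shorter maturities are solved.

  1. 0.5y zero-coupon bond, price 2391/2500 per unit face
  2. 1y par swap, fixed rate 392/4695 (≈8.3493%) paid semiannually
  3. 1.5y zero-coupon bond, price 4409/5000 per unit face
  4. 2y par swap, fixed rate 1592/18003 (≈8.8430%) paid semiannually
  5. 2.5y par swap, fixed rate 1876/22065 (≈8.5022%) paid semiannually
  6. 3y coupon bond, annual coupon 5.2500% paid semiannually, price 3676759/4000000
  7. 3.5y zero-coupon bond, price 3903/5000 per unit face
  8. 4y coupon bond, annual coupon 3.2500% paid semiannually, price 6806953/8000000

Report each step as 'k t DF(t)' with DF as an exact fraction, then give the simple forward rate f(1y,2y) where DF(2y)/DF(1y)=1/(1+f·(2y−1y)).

1 1/2 2391/2500
2 1 576/625
3 3/2 4409/5000
4 2 1051/1250
5 5/2 2031/2500
6 3 1957/2500
7 7/2 3903/5000
8 4 7417/10000
f(1y,2y) = ((576/625)/(1051/1250) − 1)/(1) = 101/1051 ≈ 9.6099%

step 1 [0.5y] zero: DF = P = 2391/2500 ≈ 0.956400
step 2 [1y] swap r/2=196/4695: DF=(1 − 196/4695·(0.956400))/(1+196/4695) = 576/625 ≈ 0.921600
step 3 [1.5y] zero: DF = P = 4409/5000 ≈ 0.881800
step 4 [2y] swap r/2=796/18003: DF=(1 − 796/18003·(0.956400+0.921600+0.881800))/(1+796/18003) = 1051/1250 ≈ 0.840800
step 5 [2.5y] swap r/2=938/22065: DF=(1 − 938/22065·(0.956400+0.921600+0.881800+0.840800))/(1+938/22065) = 2031/2500 ≈ 0.812400
step 6 [3y] bond c/2=21/800: DF=(3676759/4000000 − 21/800·(0.956400+0.921600+0.881800+0.840800+0.812400))/(1+21/800) = 1957/2500 ≈ 0.782800
step 7 [3.5y] zero: DF = P = 3903/5000 ≈ 0.780600
step 8 [4y] bond c/2=13/800: DF=(6806953/8000000 − 13/800·(0.956400+0.921600+0.881800+0.840800+0.812400+0.782800+0.780600))/(1+13/800) = 7417/10000 ≈ 0.741700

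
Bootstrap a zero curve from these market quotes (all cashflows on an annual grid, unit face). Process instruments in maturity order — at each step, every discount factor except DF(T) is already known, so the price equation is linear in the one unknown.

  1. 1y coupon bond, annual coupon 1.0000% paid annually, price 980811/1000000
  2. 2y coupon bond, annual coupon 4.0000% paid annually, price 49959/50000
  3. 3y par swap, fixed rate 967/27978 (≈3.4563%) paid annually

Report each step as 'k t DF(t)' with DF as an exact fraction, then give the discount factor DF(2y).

step 1 [1y] bond c/1=1/100: DF=(980811/1000000 − 1/100·(0))/(1+1/100) = 9711/10000 ≈ 0.971100
step 2 [2y] bond c/1=1/25: DF=(49959/50000 − 1/25·(0.971100))/(1+1/25) = 4617/5000 ≈ 0.923400
step 3 [3y] swap r/1=967/27978: DF=(1 − 967/27978·(0.971100+0.923400))/(1+967/27978) = 9033/10000 ≈ 0.903300

1 1 9711/10000
2 2 4617/5000
3 3 9033/10000
DF(2y) = 4617/5000 ≈ 0.923400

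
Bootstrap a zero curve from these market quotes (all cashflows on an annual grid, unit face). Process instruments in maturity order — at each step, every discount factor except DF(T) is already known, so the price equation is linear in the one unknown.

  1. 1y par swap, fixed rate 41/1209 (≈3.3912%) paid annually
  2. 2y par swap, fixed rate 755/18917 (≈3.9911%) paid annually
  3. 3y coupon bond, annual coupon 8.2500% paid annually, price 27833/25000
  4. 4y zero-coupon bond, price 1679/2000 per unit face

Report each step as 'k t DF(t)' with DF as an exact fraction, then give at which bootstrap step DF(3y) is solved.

step 1 [1y] swap r/1=41/1209: DF=(1 − 41/1209·(0))/(1+41/1209) = 1209/1250 ≈ 0.967200
step 2 [2y] swap r/1=755/18917: DF=(1 − 755/18917·(0.967200))/(1+755/18917) = 1849/2000 ≈ 0.924500
step 3 [3y] bond c/1=33/400: DF=(27833/25000 − 33/400·(0.967200+0.924500))/(1+33/400) = 8843/10000 ≈ 0.884300
step 4 [4y] zero: DF = P = 1679/2000 ≈ 0.839500

1 1 1209/1250
2 2 1849/2000
3 3 8843/10000
4 4 1679/2000
DF(3y) is solved at step 3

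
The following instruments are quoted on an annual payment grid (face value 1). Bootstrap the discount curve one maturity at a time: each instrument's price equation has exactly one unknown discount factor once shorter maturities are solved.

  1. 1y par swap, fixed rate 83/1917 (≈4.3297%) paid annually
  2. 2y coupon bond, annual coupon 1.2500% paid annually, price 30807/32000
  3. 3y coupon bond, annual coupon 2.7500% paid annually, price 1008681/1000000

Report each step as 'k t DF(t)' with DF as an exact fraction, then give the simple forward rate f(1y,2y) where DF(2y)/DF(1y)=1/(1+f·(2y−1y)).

step 1 [1y] swap r/1=83/1917: DF=(1 − 83/1917·(0))/(1+83/1917) = 1917/2000 ≈ 0.958500
step 2 [2y] bond c/1=1/80: DF=(30807/32000 − 1/80·(0.958500))/(1+1/80) = 939/1000 ≈ 0.939000
step 3 [3y] bond c/1=11/400: DF=(1008681/1000000 − 11/400·(0.958500+0.939000))/(1+11/400) = 9309/10000 ≈ 0.930900

1 1 1917/2000
2 2 939/1000
3 3 9309/10000
f(1y,2y) = ((1917/2000)/(939/1000) − 1)/(1) = 13/626 ≈ 2.0767%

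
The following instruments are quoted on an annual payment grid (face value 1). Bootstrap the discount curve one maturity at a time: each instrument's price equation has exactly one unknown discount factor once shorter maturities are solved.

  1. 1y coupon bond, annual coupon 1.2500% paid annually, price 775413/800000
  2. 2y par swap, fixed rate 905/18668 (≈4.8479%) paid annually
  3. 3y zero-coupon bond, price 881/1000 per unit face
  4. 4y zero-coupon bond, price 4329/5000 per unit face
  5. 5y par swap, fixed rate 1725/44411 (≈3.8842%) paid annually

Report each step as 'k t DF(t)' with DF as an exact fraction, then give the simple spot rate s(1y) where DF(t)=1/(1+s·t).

step 1 [1y] bond c/1=1/80: DF=(775413/800000 − 1/80·(0))/(1+1/80) = 9573/10000 ≈ 0.957300
step 2 [2y] swap r/1=905/18668: DF=(1 − 905/18668·(0.957300))/(1+905/18668) = 1819/2000 ≈ 0.909500
step 3 [3y] zero: DF = P = 881/1000 ≈ 0.881000
step 4 [4y] zero: DF = P = 4329/5000 ≈ 0.865800
step 5 [5y] swap r/1=1725/44411: DF=(1 − 1725/44411·(0.957300+0.909500+0.881000+0.865800))/(1+1725/44411) = 331/400 ≈ 0.827500

1 1 9573/10000
2 2 1819/2000
3 3 881/1000
4 4 4329/5000
5 5 331/400
s(1y) = (1/(9573/10000) − 1)/(1) = 427/9573 ≈ 4.4605%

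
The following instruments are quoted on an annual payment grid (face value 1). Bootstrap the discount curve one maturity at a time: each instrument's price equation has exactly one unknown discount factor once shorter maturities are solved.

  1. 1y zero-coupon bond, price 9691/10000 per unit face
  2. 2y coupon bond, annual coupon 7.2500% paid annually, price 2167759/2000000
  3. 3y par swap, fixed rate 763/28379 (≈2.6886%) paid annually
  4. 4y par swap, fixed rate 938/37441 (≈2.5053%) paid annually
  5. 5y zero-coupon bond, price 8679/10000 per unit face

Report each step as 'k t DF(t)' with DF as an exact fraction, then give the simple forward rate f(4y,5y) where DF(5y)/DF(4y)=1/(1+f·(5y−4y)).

1 1 9691/10000
2 2 9451/10000
3 3 9237/10000
4 4 4531/5000
5 5 8679/10000
f(4y,5y) = ((4531/5000)/(8679/10000) − 1)/(1) = 383/8679 ≈ 4.4130%

step 1 [1y] zero: DF = P = 9691/10000 ≈ 0.969100
step 2 [2y] bond c/1=29/400: DF=(2167759/2000000 − 29/400·(0.969100))/(1+29/400) = 9451/10000 ≈ 0.945100
step 3 [3y] swap r/1=763/28379: DF=(1 − 763/28379·(0.969100+0.945100))/(1+763/28379) = 9237/10000 ≈ 0.923700
step 4 [4y] swap r/1=938/37441: DF=(1 − 938/37441·(0.969100+0.945100+0.923700))/(1+938/37441) = 4531/5000 ≈ 0.906200
step 5 [5y] zero: DF = P = 8679/10000 ≈ 0.867900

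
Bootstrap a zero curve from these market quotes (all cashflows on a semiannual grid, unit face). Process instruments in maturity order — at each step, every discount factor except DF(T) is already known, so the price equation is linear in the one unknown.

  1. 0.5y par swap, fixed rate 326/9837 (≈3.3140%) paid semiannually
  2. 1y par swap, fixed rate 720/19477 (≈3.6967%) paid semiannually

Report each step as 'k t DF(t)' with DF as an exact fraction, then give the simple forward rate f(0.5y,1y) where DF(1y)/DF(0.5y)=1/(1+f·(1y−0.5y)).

step 1 [0.5y] swap r/2=163/9837: DF=(1 − 163/9837·(0))/(1+163/9837) = 9837/10000 ≈ 0.983700
step 2 [1y] swap r/2=360/19477: DF=(1 − 360/19477·(0.983700))/(1+360/19477) = 241/250 ≈ 0.964000

1 1/2 9837/10000
2 1 241/250
f(0.5y,1y) = ((9837/10000)/(241/250) − 1)/(1/2) = 197/4820 ≈ 4.0871%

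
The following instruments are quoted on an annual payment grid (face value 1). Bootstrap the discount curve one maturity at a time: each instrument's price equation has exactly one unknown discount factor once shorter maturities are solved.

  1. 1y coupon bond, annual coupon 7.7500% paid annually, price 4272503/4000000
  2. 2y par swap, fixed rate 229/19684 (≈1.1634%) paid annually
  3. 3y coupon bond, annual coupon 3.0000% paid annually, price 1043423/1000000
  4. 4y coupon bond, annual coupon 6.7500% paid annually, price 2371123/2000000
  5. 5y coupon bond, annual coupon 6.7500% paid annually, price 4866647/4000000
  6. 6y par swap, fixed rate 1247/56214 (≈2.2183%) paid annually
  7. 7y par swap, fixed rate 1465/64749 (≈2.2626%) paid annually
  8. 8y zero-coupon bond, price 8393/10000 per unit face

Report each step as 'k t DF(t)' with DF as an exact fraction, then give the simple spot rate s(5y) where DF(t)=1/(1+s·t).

1 1 9913/10000
2 2 9771/10000
3 3 9557/10000
4 4 9257/10000
5 5 8963/10000
6 6 8753/10000
7 7 1707/2000
8 8 8393/10000
s(5y) = (1/(8963/10000) − 1)/(5) = 1037/44815 ≈ 2.3140%

step 1 [1y] bond c/1=31/400: DF=(4272503/4000000 − 31/400·(0))/(1+31/400) = 9913/10000 ≈ 0.991300
step 2 [2y] swap r/1=229/19684: DF=(1 − 229/19684·(0.991300))/(1+229/19684) = 9771/10000 ≈ 0.977100
step 3 [3y] bond c/1=3/100: DF=(1043423/1000000 − 3/100·(0.991300+0.977100))/(1+3/100) = 9557/10000 ≈ 0.955700
step 4 [4y] bond c/1=27/400: DF=(2371123/2000000 − 27/400·(0.991300+0.977100+0.955700))/(1+27/400) = 9257/10000 ≈ 0.925700
step 5 [5y] bond c/1=27/400: DF=(4866647/4000000 − 27/400·(0.991300+0.977100+0.955700+0.925700))/(1+27/400) = 8963/10000 ≈ 0.896300
step 6 [6y] swap r/1=1247/56214: DF=(1 − 1247/56214·(0.991300+0.977100+0.955700+0.925700+0.896300))/(1+1247/56214) = 8753/10000 ≈ 0.875300
step 7 [7y] swap r/1=1465/64749: DF=(1 − 1465/64749·(0.991300+0.977100+0.955700+0.925700+0.896300+0.875300))/(1+1465/64749) = 1707/2000 ≈ 0.853500
step 8 [8y] zero: DF = P = 8393/10000 ≈ 0.839300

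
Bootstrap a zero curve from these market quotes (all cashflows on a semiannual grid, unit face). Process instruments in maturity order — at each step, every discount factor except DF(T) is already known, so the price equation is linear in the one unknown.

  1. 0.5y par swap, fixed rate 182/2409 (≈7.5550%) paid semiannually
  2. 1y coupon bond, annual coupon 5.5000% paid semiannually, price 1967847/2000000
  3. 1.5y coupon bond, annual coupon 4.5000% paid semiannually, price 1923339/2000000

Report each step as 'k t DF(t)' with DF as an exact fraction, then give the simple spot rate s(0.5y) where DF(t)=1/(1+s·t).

1 1/2 2409/2500
2 1 4659/5000
3 3/2 2247/2500
s(0.5y) = (1/(2409/2500) − 1)/(1/2) = 182/2409 ≈ 7.5550%

step 1 [0.5y] swap r/2=91/2409: DF=(1 − 91/2409·(0))/(1+91/2409) = 2409/2500 ≈ 0.963600
step 2 [1y] bond c/2=11/400: DF=(1967847/2000000 − 11/400·(0.963600))/(1+11/400) = 4659/5000 ≈ 0.931800
step 3 [1.5y] bond c/2=9/400: DF=(1923339/2000000 − 9/400·(0.963600+0.931800))/(1+9/400) = 2247/2500 ≈ 0.898800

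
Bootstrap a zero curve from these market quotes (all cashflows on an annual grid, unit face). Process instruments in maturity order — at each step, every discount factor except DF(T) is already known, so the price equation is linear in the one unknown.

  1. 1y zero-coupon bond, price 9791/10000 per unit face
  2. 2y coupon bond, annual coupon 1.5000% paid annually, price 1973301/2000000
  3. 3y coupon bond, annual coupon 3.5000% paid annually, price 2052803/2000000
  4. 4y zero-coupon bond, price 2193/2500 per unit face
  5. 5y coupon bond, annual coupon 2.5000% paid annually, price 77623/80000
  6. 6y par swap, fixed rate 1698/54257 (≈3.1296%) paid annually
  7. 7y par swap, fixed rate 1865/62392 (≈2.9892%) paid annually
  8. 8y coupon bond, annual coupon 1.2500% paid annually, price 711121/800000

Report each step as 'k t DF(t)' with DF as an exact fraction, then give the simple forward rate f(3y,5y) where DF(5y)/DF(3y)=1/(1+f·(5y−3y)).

step 1 [1y] zero: DF = P = 9791/10000 ≈ 0.979100
step 2 [2y] bond c/1=3/200: DF=(1973301/2000000 − 3/200·(0.979100))/(1+3/200) = 1197/1250 ≈ 0.957600
step 3 [3y] bond c/1=7/200: DF=(2052803/2000000 − 7/200·(0.979100+0.957600))/(1+7/200) = 4631/5000 ≈ 0.926200
step 4 [4y] zero: DF = P = 2193/2500 ≈ 0.877200
step 5 [5y] bond c/1=1/40: DF=(77623/80000 − 1/40·(0.979100+0.957600+0.926200+0.877200))/(1+1/40) = 4277/5000 ≈ 0.855400
step 6 [6y] swap r/1=1698/54257: DF=(1 − 1698/54257·(0.979100+0.957600+0.926200+0.877200+0.855400))/(1+1698/54257) = 4151/5000 ≈ 0.830200
step 7 [7y] swap r/1=1865/62392: DF=(1 − 1865/62392·(0.979100+0.957600+0.926200+0.877200+0.855400+0.830200))/(1+1865/62392) = 1627/2000 ≈ 0.813500
step 8 [8y] bond c/1=1/80: DF=(711121/800000 − 1/80·(0.979100+0.957600+0.926200+0.877200+0.855400+0.830200+0.813500))/(1+1/80) = 8009/10000 ≈ 0.800900

1 1 9791/10000
2 2 1197/1250
3 3 4631/5000
4 4 2193/2500
5 5 4277/5000
6 6 4151/5000
7 7 1627/2000
8 8 8009/10000
f(3y,5y) = ((4631/5000)/(4277/5000) − 1)/(2) = 177/4277 ≈ 4.1384%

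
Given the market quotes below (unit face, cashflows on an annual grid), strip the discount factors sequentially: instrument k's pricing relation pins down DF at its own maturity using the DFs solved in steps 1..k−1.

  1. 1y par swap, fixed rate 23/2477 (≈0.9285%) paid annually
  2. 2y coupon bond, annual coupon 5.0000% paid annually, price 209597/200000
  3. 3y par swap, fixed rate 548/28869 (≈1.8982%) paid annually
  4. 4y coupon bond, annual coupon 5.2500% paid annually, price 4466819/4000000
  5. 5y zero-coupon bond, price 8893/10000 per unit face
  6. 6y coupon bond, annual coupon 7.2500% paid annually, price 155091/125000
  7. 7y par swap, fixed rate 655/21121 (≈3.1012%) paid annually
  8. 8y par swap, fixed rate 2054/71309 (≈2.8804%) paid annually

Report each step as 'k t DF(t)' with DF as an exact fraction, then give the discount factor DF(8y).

step 1 [1y] swap r/1=23/2477: DF=(1 − 23/2477·(0))/(1+23/2477) = 2477/2500 ≈ 0.990800
step 2 [2y] bond c/1=1/20: DF=(209597/200000 − 1/20·(0.990800))/(1+1/20) = 9509/10000 ≈ 0.950900
step 3 [3y] swap r/1=548/28869: DF=(1 − 548/28869·(0.990800+0.950900))/(1+548/28869) = 2363/2500 ≈ 0.945200
step 4 [4y] bond c/1=21/400: DF=(4466819/4000000 − 21/400·(0.990800+0.950900+0.945200))/(1+21/400) = 917/1000 ≈ 0.917000
step 5 [5y] zero: DF = P = 8893/10000 ≈ 0.889300
step 6 [6y] bond c/1=29/400: DF=(155091/125000 − 29/400·(0.990800+0.950900+0.945200+0.917000+0.889300))/(1+29/400) = 2099/2500 ≈ 0.839600
step 7 [7y] swap r/1=655/21121: DF=(1 − 655/21121·(0.990800+0.950900+0.945200+0.917000+0.889300+0.839600))/(1+655/21121) = 1607/2000 ≈ 0.803500
step 8 [8y] swap r/1=2054/71309: DF=(1 − 2054/71309·(0.990800+0.950900+0.945200+0.917000+0.889300+0.839600+0.803500))/(1+2054/71309) = 3973/5000 ≈ 0.794600

1 1 2477/2500
2 2 9509/10000
3 3 2363/2500
4 4 917/1000
5 5 8893/10000
6 6 2099/2500
7 7 1607/2000
8 8 3973/5000
DF(8y) = 3973/5000 ≈ 0.794600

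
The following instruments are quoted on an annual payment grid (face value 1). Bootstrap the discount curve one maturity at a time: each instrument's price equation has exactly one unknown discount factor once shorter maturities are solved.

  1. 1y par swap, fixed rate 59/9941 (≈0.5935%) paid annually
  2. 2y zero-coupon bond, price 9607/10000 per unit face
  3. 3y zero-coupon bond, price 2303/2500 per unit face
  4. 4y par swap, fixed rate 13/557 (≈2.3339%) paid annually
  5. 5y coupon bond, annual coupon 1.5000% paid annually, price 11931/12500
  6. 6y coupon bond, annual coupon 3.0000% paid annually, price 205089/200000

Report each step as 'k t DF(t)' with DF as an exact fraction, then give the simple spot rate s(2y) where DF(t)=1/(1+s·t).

step 1 [1y] swap r/1=59/9941: DF=(1 − 59/9941·(0))/(1+59/9941) = 9941/10000 ≈ 0.994100
step 2 [2y] zero: DF = P = 9607/10000 ≈ 0.960700
step 3 [3y] zero: DF = P = 2303/2500 ≈ 0.921200
step 4 [4y] swap r/1=13/557: DF=(1 − 13/557·(0.994100+0.960700+0.921200))/(1+13/557) = 2279/2500 ≈ 0.911600
step 5 [5y] bond c/1=3/200: DF=(11931/12500 − 3/200·(0.994100+0.960700+0.921200+0.911600))/(1+3/200) = 2211/2500 ≈ 0.884400
step 6 [6y] bond c/1=3/100: DF=(205089/200000 − 3/100·(0.994100+0.960700+0.921200+0.911600+0.884400))/(1+3/100) = 1719/2000 ≈ 0.859500

1 1 9941/10000
2 2 9607/10000
3 3 2303/2500
4 4 2279/2500
5 5 2211/2500
6 6 1719/2000
s(2y) = (1/(9607/10000) − 1)/(2) = 393/19214 ≈ 2.0454%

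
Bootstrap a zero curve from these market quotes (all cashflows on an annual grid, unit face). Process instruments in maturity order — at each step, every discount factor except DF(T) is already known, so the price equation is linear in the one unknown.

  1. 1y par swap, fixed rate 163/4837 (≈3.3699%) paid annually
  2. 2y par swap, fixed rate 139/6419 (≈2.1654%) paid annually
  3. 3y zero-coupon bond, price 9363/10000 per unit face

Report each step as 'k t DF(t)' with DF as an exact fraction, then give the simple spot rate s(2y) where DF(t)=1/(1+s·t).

step 1 [1y] swap r/1=163/4837: DF=(1 − 163/4837·(0))/(1+163/4837) = 4837/5000 ≈ 0.967400
step 2 [2y] swap r/1=139/6419: DF=(1 − 139/6419·(0.967400))/(1+139/6419) = 9583/10000 ≈ 0.958300
step 3 [3y] zero: DF = P = 9363/10000 ≈ 0.936300

1 1 4837/5000
2 2 9583/10000
3 3 9363/10000
s(2y) = (1/(9583/10000) − 1)/(2) = 417/19166 ≈ 2.1757%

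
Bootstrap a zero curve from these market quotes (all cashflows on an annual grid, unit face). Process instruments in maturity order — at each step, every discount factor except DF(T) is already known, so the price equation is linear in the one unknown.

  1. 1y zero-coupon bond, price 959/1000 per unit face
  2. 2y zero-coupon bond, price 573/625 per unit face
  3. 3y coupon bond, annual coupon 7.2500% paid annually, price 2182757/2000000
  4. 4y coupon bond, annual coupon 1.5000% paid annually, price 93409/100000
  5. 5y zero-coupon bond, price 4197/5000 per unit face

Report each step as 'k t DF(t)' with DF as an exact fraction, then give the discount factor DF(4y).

step 1 [1y] zero: DF = P = 959/1000 ≈ 0.959000
step 2 [2y] zero: DF = P = 573/625 ≈ 0.916800
step 3 [3y] bond c/1=29/400: DF=(2182757/2000000 − 29/400·(0.959000+0.916800))/(1+29/400) = 2227/2500 ≈ 0.890800
step 4 [4y] bond c/1=3/200: DF=(93409/100000 − 3/200·(0.959000+0.916800+0.890800))/(1+3/200) = 4397/5000 ≈ 0.879400
step 5 [5y] zero: DF = P = 4197/5000 ≈ 0.839400

1 1 959/1000
2 2 573/625
3 3 2227/2500
4 4 4397/5000
5 5 4197/5000
DF(4y) = 4397/5000 ≈ 0.879400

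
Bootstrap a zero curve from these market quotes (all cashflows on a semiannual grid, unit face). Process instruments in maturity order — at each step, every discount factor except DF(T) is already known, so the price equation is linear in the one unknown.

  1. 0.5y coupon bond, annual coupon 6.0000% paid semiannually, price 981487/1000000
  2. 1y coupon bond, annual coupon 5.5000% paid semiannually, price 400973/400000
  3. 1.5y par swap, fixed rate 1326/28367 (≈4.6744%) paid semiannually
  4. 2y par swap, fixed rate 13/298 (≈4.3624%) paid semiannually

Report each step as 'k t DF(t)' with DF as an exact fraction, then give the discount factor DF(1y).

step 1 [0.5y] bond c/2=3/100: DF=(981487/1000000 − 3/100·(0))/(1+3/100) = 9529/10000 ≈ 0.952900
step 2 [1y] bond c/2=11/400: DF=(400973/400000 − 11/400·(0.952900))/(1+11/400) = 9501/10000 ≈ 0.950100
step 3 [1.5y] swap r/2=663/28367: DF=(1 − 663/28367·(0.952900+0.950100))/(1+663/28367) = 9337/10000 ≈ 0.933700
step 4 [2y] swap r/2=13/596: DF=(1 − 13/596·(0.952900+0.950100+0.933700))/(1+13/596) = 9181/10000 ≈ 0.918100

1 1/2 9529/10000
2 1 9501/10000
3 3/2 9337/10000
4 2 9181/10000
DF(1y) = 9501/10000 ≈ 0.950100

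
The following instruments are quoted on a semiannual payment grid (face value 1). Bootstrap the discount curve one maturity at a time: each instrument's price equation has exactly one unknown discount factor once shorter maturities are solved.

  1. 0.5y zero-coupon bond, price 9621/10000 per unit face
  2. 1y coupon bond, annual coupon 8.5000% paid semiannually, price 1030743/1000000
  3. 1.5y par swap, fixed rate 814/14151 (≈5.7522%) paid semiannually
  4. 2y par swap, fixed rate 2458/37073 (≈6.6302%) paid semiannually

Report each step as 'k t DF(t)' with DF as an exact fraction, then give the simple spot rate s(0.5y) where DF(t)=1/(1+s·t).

1 1/2 9621/10000
2 1 1899/2000
3 3/2 4593/5000
4 2 8771/10000
s(0.5y) = (1/(9621/10000) − 1)/(1/2) = 758/9621 ≈ 7.8786%

step 1 [0.5y] zero: DF = P = 9621/10000 ≈ 0.962100
step 2 [1y] bond c/2=17/400: DF=(1030743/1000000 − 17/400·(0.962100))/(1+17/400) = 1899/2000 ≈ 0.949500
step 3 [1.5y] swap r/2=407/14151: DF=(1 − 407/14151·(0.962100+0.949500))/(1+407/14151) = 4593/5000 ≈ 0.918600
step 4 [2y] swap r/2=1229/37073: DF=(1 − 1229/37073·(0.962100+0.949500+0.918600))/(1+1229/37073) = 8771/10000 ≈ 0.877100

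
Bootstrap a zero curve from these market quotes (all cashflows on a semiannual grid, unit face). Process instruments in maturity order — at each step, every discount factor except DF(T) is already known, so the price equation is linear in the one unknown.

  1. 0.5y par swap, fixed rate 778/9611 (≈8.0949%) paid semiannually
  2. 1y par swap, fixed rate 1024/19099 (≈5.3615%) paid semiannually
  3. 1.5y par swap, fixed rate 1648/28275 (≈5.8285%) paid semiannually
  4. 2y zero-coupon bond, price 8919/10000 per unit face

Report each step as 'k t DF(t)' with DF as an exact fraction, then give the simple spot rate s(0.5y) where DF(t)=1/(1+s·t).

step 1 [0.5y] swap r/2=389/9611: DF=(1 − 389/9611·(0))/(1+389/9611) = 9611/10000 ≈ 0.961100
step 2 [1y] swap r/2=512/19099: DF=(1 − 512/19099·(0.961100))/(1+512/19099) = 593/625 ≈ 0.948800
step 3 [1.5y] swap r/2=824/28275: DF=(1 − 824/28275·(0.961100+0.948800))/(1+824/28275) = 1147/1250 ≈ 0.917600
step 4 [2y] zero: DF = P = 8919/10000 ≈ 0.891900

1 1/2 9611/10000
2 1 593/625
3 3/2 1147/1250
4 2 8919/10000
s(0.5y) = (1/(9611/10000) − 1)/(1/2) = 778/9611 ≈ 8.0949%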